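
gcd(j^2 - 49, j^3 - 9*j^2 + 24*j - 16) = 1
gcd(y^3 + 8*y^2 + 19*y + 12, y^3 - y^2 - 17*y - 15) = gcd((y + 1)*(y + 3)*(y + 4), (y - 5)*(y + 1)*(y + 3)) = y^2 + 4*y + 3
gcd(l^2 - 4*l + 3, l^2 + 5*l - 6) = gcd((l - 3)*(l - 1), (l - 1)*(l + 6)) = l - 1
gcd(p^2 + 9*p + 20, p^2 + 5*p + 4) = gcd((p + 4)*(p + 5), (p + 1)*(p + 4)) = p + 4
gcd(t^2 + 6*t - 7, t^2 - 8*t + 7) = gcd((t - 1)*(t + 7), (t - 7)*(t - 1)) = t - 1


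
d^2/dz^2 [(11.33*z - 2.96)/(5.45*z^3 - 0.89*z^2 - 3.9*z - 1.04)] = (2019.17595*z^5 - 1384.76979*z^4 + 729.306966*z^3 + 1134.042384*z^2 - 225.230928*z - 176.472608)/(161.878625*z^9 - 79.305675*z^8 - 334.568415*z^7 + 20.124931*z^6 + 269.68305*z^5 + 89.549148*z^4 - 63.29388*z^3 - 50.343072*z^2 - 12.65472*z - 1.124864)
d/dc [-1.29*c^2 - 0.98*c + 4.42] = -2.58*c - 0.98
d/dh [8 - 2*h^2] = -4*h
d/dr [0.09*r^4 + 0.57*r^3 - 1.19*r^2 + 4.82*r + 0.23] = 0.36*r^3 + 1.71*r^2 - 2.38*r + 4.82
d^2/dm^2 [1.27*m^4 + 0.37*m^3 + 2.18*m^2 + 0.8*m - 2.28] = 15.24*m^2 + 2.22*m + 4.36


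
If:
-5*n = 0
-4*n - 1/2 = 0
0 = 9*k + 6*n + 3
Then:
No Solution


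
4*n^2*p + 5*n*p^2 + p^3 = p*(n + p)*(4*n + p)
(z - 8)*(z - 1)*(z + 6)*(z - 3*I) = z^4 - 3*z^3 - 3*I*z^3 - 46*z^2 + 9*I*z^2 + 48*z + 138*I*z - 144*I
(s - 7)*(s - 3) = s^2 - 10*s + 21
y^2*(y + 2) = y^3 + 2*y^2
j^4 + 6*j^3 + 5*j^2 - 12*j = j*(j - 1)*(j + 3)*(j + 4)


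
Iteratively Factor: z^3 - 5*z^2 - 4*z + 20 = (z + 2)*(z^2 - 7*z + 10) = (z - 5)*(z + 2)*(z - 2)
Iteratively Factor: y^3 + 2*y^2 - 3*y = (y)*(y^2 + 2*y - 3) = y*(y - 1)*(y + 3)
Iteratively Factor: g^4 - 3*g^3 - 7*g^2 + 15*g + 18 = (g + 2)*(g^3 - 5*g^2 + 3*g + 9) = (g + 1)*(g + 2)*(g^2 - 6*g + 9) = (g - 3)*(g + 1)*(g + 2)*(g - 3)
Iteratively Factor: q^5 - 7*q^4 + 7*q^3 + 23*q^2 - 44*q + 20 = (q - 1)*(q^4 - 6*q^3 + q^2 + 24*q - 20) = (q - 1)*(q + 2)*(q^3 - 8*q^2 + 17*q - 10) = (q - 2)*(q - 1)*(q + 2)*(q^2 - 6*q + 5) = (q - 5)*(q - 2)*(q - 1)*(q + 2)*(q - 1)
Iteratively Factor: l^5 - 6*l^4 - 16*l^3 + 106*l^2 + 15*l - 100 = (l + 1)*(l^4 - 7*l^3 - 9*l^2 + 115*l - 100) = (l - 5)*(l + 1)*(l^3 - 2*l^2 - 19*l + 20) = (l - 5)*(l + 1)*(l + 4)*(l^2 - 6*l + 5) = (l - 5)^2*(l + 1)*(l + 4)*(l - 1)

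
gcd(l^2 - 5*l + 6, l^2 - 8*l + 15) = l - 3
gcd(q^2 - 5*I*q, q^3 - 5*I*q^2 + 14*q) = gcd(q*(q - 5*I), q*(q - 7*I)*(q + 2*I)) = q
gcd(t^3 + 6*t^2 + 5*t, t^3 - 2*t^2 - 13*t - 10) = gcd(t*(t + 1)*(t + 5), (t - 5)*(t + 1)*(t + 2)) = t + 1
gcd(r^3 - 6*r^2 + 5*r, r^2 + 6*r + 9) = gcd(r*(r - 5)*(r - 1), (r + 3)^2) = 1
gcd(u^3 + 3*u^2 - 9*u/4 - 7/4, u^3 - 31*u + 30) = u - 1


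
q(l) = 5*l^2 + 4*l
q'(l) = 10*l + 4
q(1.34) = 14.34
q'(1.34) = 17.40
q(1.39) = 15.22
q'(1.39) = 17.90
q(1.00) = 9.00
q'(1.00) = 14.00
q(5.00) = 145.00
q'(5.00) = 54.00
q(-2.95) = 31.71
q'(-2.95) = -25.50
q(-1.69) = 7.52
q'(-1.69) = -12.90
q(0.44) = 2.73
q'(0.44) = 8.40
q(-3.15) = 37.01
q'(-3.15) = -27.50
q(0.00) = 0.00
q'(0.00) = 4.00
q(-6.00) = 156.00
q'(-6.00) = -56.00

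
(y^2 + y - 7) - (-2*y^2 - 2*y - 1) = 3*y^2 + 3*y - 6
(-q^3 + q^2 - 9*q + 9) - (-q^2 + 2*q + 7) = -q^3 + 2*q^2 - 11*q + 2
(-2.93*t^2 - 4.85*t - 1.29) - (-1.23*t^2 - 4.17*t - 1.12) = -1.7*t^2 - 0.68*t - 0.17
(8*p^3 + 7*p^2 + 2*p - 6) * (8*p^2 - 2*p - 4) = 64*p^5 + 40*p^4 - 30*p^3 - 80*p^2 + 4*p + 24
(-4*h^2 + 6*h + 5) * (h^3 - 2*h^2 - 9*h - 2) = -4*h^5 + 14*h^4 + 29*h^3 - 56*h^2 - 57*h - 10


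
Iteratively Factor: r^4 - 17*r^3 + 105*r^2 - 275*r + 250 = (r - 5)*(r^3 - 12*r^2 + 45*r - 50) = (r - 5)^2*(r^2 - 7*r + 10) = (r - 5)^2*(r - 2)*(r - 5)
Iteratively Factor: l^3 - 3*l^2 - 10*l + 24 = (l - 2)*(l^2 - l - 12) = (l - 4)*(l - 2)*(l + 3)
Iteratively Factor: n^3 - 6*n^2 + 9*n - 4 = (n - 1)*(n^2 - 5*n + 4) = (n - 1)^2*(n - 4)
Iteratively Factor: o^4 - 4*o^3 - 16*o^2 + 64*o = (o - 4)*(o^3 - 16*o) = (o - 4)*(o + 4)*(o^2 - 4*o) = o*(o - 4)*(o + 4)*(o - 4)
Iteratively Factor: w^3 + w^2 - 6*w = (w + 3)*(w^2 - 2*w) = (w - 2)*(w + 3)*(w)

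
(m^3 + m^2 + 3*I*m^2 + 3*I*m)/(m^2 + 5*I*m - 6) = m*(m + 1)/(m + 2*I)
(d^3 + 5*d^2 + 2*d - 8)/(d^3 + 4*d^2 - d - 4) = (d + 2)/(d + 1)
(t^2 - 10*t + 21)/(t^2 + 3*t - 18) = (t - 7)/(t + 6)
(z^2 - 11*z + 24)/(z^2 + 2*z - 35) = (z^2 - 11*z + 24)/(z^2 + 2*z - 35)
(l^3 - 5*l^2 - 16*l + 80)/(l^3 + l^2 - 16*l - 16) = (l - 5)/(l + 1)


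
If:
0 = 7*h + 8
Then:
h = -8/7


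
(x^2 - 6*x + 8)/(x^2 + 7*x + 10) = (x^2 - 6*x + 8)/(x^2 + 7*x + 10)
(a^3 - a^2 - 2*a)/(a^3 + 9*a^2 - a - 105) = a*(a^2 - a - 2)/(a^3 + 9*a^2 - a - 105)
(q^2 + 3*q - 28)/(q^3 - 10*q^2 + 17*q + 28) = (q + 7)/(q^2 - 6*q - 7)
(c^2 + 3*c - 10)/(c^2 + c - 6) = (c + 5)/(c + 3)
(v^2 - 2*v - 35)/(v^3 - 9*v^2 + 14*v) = (v + 5)/(v*(v - 2))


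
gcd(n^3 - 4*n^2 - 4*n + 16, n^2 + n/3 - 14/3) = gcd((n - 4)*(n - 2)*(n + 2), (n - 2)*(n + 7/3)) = n - 2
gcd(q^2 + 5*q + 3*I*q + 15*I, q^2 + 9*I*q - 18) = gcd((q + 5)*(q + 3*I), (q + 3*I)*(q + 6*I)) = q + 3*I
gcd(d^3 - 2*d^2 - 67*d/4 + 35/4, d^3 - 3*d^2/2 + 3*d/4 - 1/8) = d - 1/2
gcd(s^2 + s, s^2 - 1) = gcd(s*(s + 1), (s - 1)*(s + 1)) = s + 1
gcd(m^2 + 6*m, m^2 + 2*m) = m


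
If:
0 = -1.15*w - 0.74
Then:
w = -0.64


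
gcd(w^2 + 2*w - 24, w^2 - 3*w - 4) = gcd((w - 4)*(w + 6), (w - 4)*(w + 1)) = w - 4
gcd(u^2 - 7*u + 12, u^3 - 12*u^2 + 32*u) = u - 4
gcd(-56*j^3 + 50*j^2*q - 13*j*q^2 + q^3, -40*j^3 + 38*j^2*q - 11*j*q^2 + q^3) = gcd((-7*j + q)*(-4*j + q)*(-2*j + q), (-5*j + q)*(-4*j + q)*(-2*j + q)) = 8*j^2 - 6*j*q + q^2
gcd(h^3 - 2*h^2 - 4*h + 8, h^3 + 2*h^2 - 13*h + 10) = h - 2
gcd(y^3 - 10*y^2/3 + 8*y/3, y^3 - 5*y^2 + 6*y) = y^2 - 2*y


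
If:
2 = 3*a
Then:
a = 2/3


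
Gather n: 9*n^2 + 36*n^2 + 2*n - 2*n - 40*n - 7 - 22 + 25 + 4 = 45*n^2 - 40*n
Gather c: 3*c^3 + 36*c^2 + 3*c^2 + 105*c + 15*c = 3*c^3 + 39*c^2 + 120*c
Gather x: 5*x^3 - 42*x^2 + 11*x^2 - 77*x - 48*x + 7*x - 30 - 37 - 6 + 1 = 5*x^3 - 31*x^2 - 118*x - 72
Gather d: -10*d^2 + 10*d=-10*d^2 + 10*d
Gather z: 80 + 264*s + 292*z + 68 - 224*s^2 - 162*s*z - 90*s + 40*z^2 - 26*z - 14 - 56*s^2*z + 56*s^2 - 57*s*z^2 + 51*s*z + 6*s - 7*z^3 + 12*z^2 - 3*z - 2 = -168*s^2 + 180*s - 7*z^3 + z^2*(52 - 57*s) + z*(-56*s^2 - 111*s + 263) + 132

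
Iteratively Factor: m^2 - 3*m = (m - 3)*(m)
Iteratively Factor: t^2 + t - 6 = (t - 2)*(t + 3)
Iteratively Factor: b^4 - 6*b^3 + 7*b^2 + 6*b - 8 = (b - 1)*(b^3 - 5*b^2 + 2*b + 8) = (b - 1)*(b + 1)*(b^2 - 6*b + 8) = (b - 2)*(b - 1)*(b + 1)*(b - 4)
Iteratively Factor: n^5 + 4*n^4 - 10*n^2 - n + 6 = (n + 1)*(n^4 + 3*n^3 - 3*n^2 - 7*n + 6) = (n + 1)*(n + 2)*(n^3 + n^2 - 5*n + 3) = (n + 1)*(n + 2)*(n + 3)*(n^2 - 2*n + 1) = (n - 1)*(n + 1)*(n + 2)*(n + 3)*(n - 1)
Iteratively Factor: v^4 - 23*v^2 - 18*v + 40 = (v + 2)*(v^3 - 2*v^2 - 19*v + 20) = (v - 1)*(v + 2)*(v^2 - v - 20) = (v - 1)*(v + 2)*(v + 4)*(v - 5)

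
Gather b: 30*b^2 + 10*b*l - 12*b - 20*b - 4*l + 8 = 30*b^2 + b*(10*l - 32) - 4*l + 8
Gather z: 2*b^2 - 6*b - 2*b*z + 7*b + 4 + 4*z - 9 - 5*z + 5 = 2*b^2 + b + z*(-2*b - 1)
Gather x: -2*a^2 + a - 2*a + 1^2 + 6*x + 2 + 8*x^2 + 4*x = -2*a^2 - a + 8*x^2 + 10*x + 3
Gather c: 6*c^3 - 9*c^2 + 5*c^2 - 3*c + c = 6*c^3 - 4*c^2 - 2*c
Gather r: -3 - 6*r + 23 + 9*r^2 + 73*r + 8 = 9*r^2 + 67*r + 28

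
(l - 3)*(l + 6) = l^2 + 3*l - 18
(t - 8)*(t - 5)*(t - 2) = t^3 - 15*t^2 + 66*t - 80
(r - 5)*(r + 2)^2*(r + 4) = r^4 + 3*r^3 - 20*r^2 - 84*r - 80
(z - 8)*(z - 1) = z^2 - 9*z + 8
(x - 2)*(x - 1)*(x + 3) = x^3 - 7*x + 6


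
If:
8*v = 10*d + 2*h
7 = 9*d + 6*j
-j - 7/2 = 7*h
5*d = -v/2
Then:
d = 28/1899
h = -140/211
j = 483/422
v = -280/1899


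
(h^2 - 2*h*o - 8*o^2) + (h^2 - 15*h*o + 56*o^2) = 2*h^2 - 17*h*o + 48*o^2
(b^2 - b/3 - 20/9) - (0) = b^2 - b/3 - 20/9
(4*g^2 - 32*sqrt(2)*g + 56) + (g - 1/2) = 4*g^2 - 32*sqrt(2)*g + g + 111/2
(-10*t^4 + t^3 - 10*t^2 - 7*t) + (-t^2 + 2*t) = -10*t^4 + t^3 - 11*t^2 - 5*t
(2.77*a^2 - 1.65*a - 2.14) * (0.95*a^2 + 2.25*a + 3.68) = 2.6315*a^4 + 4.665*a^3 + 4.4481*a^2 - 10.887*a - 7.8752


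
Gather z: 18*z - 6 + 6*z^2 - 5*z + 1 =6*z^2 + 13*z - 5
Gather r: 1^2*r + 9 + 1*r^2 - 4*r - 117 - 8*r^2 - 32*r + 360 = -7*r^2 - 35*r + 252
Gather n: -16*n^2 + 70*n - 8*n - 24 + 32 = -16*n^2 + 62*n + 8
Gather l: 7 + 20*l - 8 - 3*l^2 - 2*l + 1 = -3*l^2 + 18*l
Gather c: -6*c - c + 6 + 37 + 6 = 49 - 7*c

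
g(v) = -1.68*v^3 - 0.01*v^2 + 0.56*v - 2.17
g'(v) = -5.04*v^2 - 0.02*v + 0.56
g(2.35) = -22.71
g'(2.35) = -27.32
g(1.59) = -8.06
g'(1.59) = -12.21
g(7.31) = -654.85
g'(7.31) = -268.90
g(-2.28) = 16.41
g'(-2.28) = -25.59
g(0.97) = -3.17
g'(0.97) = -4.20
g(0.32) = -2.05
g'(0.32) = 0.04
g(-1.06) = -0.77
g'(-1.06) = -5.08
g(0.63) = -2.24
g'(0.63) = -1.45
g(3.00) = -45.94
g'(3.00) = -44.86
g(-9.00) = 1216.70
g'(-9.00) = -407.50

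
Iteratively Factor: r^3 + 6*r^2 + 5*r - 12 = (r + 4)*(r^2 + 2*r - 3) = (r + 3)*(r + 4)*(r - 1)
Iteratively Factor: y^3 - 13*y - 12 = (y - 4)*(y^2 + 4*y + 3) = (y - 4)*(y + 3)*(y + 1)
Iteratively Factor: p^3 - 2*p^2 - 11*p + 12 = (p - 1)*(p^2 - p - 12) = (p - 1)*(p + 3)*(p - 4)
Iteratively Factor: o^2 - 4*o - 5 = (o - 5)*(o + 1)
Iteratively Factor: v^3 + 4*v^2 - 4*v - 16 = (v - 2)*(v^2 + 6*v + 8) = (v - 2)*(v + 4)*(v + 2)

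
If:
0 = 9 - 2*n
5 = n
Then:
No Solution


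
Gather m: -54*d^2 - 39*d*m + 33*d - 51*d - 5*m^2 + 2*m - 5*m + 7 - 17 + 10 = -54*d^2 - 18*d - 5*m^2 + m*(-39*d - 3)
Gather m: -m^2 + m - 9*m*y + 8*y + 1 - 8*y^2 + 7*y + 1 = -m^2 + m*(1 - 9*y) - 8*y^2 + 15*y + 2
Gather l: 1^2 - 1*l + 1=2 - l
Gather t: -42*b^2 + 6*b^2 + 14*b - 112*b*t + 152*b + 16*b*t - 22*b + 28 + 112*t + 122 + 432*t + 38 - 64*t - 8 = -36*b^2 + 144*b + t*(480 - 96*b) + 180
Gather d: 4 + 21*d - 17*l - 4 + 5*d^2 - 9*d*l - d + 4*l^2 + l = 5*d^2 + d*(20 - 9*l) + 4*l^2 - 16*l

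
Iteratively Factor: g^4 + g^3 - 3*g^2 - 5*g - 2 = (g + 1)*(g^3 - 3*g - 2) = (g + 1)^2*(g^2 - g - 2) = (g + 1)^3*(g - 2)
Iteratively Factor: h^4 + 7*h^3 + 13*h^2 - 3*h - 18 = (h + 3)*(h^3 + 4*h^2 + h - 6) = (h + 3)^2*(h^2 + h - 2) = (h - 1)*(h + 3)^2*(h + 2)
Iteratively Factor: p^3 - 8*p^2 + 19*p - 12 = (p - 3)*(p^2 - 5*p + 4) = (p - 3)*(p - 1)*(p - 4)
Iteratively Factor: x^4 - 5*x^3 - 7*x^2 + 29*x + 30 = (x - 3)*(x^3 - 2*x^2 - 13*x - 10) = (x - 3)*(x + 1)*(x^2 - 3*x - 10) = (x - 3)*(x + 1)*(x + 2)*(x - 5)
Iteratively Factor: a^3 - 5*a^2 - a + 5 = (a - 1)*(a^2 - 4*a - 5) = (a - 5)*(a - 1)*(a + 1)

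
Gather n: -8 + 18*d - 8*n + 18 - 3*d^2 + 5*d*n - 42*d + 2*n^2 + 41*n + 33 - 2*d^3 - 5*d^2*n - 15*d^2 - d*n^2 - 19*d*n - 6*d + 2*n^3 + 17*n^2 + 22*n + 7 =-2*d^3 - 18*d^2 - 30*d + 2*n^3 + n^2*(19 - d) + n*(-5*d^2 - 14*d + 55) + 50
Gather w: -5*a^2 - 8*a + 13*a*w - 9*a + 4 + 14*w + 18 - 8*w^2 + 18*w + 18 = -5*a^2 - 17*a - 8*w^2 + w*(13*a + 32) + 40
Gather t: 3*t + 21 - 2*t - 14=t + 7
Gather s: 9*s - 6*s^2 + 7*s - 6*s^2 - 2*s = -12*s^2 + 14*s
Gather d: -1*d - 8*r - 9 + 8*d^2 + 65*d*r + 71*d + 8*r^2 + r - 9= 8*d^2 + d*(65*r + 70) + 8*r^2 - 7*r - 18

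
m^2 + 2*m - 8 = (m - 2)*(m + 4)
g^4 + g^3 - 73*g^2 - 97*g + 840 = (g - 8)*(g - 3)*(g + 5)*(g + 7)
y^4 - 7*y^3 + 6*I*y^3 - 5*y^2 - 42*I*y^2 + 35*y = y*(y - 7)*(y + I)*(y + 5*I)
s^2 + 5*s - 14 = (s - 2)*(s + 7)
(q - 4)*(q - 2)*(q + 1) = q^3 - 5*q^2 + 2*q + 8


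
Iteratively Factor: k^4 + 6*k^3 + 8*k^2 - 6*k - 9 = (k - 1)*(k^3 + 7*k^2 + 15*k + 9) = (k - 1)*(k + 3)*(k^2 + 4*k + 3) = (k - 1)*(k + 3)^2*(k + 1)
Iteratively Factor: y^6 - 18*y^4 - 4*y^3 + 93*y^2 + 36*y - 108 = (y + 2)*(y^5 - 2*y^4 - 14*y^3 + 24*y^2 + 45*y - 54) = (y - 3)*(y + 2)*(y^4 + y^3 - 11*y^2 - 9*y + 18) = (y - 3)*(y + 2)^2*(y^3 - y^2 - 9*y + 9) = (y - 3)*(y + 2)^2*(y + 3)*(y^2 - 4*y + 3) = (y - 3)*(y - 1)*(y + 2)^2*(y + 3)*(y - 3)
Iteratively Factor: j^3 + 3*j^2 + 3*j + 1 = (j + 1)*(j^2 + 2*j + 1) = (j + 1)^2*(j + 1)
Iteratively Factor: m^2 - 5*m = (m - 5)*(m)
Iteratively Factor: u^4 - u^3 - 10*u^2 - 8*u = (u)*(u^3 - u^2 - 10*u - 8) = u*(u - 4)*(u^2 + 3*u + 2) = u*(u - 4)*(u + 2)*(u + 1)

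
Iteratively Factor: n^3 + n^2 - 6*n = (n - 2)*(n^2 + 3*n) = n*(n - 2)*(n + 3)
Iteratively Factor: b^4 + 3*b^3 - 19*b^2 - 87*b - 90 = (b + 2)*(b^3 + b^2 - 21*b - 45) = (b + 2)*(b + 3)*(b^2 - 2*b - 15) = (b - 5)*(b + 2)*(b + 3)*(b + 3)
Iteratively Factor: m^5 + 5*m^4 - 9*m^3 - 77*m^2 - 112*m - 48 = (m + 1)*(m^4 + 4*m^3 - 13*m^2 - 64*m - 48) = (m + 1)*(m + 4)*(m^3 - 13*m - 12) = (m + 1)^2*(m + 4)*(m^2 - m - 12) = (m + 1)^2*(m + 3)*(m + 4)*(m - 4)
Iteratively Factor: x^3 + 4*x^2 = (x + 4)*(x^2) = x*(x + 4)*(x)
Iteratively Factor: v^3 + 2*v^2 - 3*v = (v)*(v^2 + 2*v - 3) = v*(v - 1)*(v + 3)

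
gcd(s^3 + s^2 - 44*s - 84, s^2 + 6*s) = s + 6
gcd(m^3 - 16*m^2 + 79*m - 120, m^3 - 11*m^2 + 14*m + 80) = m^2 - 13*m + 40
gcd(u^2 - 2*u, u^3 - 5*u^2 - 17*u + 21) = 1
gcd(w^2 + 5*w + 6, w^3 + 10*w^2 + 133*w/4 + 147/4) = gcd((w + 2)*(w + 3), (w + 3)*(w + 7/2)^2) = w + 3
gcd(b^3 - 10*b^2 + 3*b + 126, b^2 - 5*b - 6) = b - 6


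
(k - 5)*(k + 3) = k^2 - 2*k - 15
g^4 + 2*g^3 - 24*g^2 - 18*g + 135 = (g - 3)^2*(g + 3)*(g + 5)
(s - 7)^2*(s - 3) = s^3 - 17*s^2 + 91*s - 147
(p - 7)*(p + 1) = p^2 - 6*p - 7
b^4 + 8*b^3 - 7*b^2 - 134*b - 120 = (b - 4)*(b + 1)*(b + 5)*(b + 6)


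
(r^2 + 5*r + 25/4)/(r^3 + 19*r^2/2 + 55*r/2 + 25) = (r + 5/2)/(r^2 + 7*r + 10)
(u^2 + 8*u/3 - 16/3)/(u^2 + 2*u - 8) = (u - 4/3)/(u - 2)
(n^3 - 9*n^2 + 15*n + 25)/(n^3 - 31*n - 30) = (n^2 - 10*n + 25)/(n^2 - n - 30)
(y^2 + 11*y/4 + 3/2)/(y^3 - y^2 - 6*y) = (y + 3/4)/(y*(y - 3))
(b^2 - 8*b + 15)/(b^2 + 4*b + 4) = (b^2 - 8*b + 15)/(b^2 + 4*b + 4)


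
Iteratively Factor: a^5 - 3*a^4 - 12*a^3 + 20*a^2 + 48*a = (a - 3)*(a^4 - 12*a^2 - 16*a) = (a - 3)*(a + 2)*(a^3 - 2*a^2 - 8*a) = a*(a - 3)*(a + 2)*(a^2 - 2*a - 8) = a*(a - 4)*(a - 3)*(a + 2)*(a + 2)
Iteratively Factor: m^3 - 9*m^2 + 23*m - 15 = (m - 1)*(m^2 - 8*m + 15) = (m - 5)*(m - 1)*(m - 3)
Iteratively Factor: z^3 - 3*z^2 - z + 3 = (z - 1)*(z^2 - 2*z - 3) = (z - 3)*(z - 1)*(z + 1)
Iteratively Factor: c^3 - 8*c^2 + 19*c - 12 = (c - 4)*(c^2 - 4*c + 3) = (c - 4)*(c - 1)*(c - 3)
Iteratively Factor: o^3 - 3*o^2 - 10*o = (o - 5)*(o^2 + 2*o) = (o - 5)*(o + 2)*(o)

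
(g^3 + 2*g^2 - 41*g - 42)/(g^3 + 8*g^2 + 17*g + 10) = (g^2 + g - 42)/(g^2 + 7*g + 10)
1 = 1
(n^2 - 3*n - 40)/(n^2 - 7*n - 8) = (n + 5)/(n + 1)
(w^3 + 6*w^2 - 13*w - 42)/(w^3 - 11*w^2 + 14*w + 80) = (w^2 + 4*w - 21)/(w^2 - 13*w + 40)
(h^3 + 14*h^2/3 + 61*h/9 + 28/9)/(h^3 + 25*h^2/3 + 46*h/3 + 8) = (h + 7/3)/(h + 6)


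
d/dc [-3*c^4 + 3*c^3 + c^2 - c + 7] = -12*c^3 + 9*c^2 + 2*c - 1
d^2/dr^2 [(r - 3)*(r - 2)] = 2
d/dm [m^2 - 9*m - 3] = 2*m - 9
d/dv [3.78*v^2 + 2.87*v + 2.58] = 7.56*v + 2.87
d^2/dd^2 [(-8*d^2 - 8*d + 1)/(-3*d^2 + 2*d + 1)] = 30*(8*d^3 + 3*d^2 + 6*d - 1)/(27*d^6 - 54*d^5 + 9*d^4 + 28*d^3 - 3*d^2 - 6*d - 1)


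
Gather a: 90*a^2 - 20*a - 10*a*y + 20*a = 90*a^2 - 10*a*y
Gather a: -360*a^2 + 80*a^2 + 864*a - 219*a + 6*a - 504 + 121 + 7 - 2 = -280*a^2 + 651*a - 378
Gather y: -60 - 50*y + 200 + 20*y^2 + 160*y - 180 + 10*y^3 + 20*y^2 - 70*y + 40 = 10*y^3 + 40*y^2 + 40*y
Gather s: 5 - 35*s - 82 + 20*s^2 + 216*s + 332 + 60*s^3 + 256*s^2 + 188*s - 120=60*s^3 + 276*s^2 + 369*s + 135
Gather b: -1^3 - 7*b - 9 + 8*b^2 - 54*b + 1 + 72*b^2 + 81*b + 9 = 80*b^2 + 20*b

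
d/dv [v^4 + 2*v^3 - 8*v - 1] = 4*v^3 + 6*v^2 - 8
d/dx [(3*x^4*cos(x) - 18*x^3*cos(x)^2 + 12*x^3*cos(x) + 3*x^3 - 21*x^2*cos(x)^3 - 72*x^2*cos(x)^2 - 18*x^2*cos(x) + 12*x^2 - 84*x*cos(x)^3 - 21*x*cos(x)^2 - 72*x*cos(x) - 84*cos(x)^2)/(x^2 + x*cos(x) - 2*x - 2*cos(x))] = (-6*x^4*sin(x) + 42*x^3*sin(2*x) + 12*sqrt(2)*x^3*cos(x + pi/4) + 90*x^2*sin(x) + 84*x^2*sin(2*x) - 12*x^2*cos(x) - 21*x^2*cos(2*x) - 15*x^2 + 84*x*sin(x) - 336*x*sin(2*x) - 96*x*cos(x) + 84*x*cos(2*x) + 60*x - 336*sin(x) + 252*cos(x) + 168*cos(2*x) + 120)/(2*x^2 - 8*x + 8)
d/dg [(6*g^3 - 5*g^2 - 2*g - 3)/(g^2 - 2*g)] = 6*(g^4 - 4*g^3 + 2*g^2 + g - 1)/(g^2*(g^2 - 4*g + 4))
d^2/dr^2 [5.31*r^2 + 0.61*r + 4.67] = 10.6200000000000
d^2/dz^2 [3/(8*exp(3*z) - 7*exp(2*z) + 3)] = 12*((7 - 18*exp(z))*(8*exp(3*z) - 7*exp(2*z) + 3) + 2*(12*exp(z) - 7)^2*exp(2*z))*exp(2*z)/(8*exp(3*z) - 7*exp(2*z) + 3)^3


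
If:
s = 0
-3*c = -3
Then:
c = 1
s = 0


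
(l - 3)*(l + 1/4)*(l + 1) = l^3 - 7*l^2/4 - 7*l/2 - 3/4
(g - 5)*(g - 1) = g^2 - 6*g + 5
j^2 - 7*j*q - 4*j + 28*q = (j - 4)*(j - 7*q)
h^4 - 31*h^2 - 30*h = h*(h - 6)*(h + 1)*(h + 5)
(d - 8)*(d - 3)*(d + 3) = d^3 - 8*d^2 - 9*d + 72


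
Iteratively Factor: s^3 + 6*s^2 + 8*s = (s)*(s^2 + 6*s + 8) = s*(s + 2)*(s + 4)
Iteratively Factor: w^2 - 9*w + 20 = (w - 4)*(w - 5)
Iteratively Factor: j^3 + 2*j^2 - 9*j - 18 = (j + 2)*(j^2 - 9) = (j - 3)*(j + 2)*(j + 3)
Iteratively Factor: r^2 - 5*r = (r - 5)*(r)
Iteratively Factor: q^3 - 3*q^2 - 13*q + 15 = (q - 5)*(q^2 + 2*q - 3) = (q - 5)*(q - 1)*(q + 3)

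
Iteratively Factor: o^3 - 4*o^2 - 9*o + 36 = (o - 3)*(o^2 - o - 12) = (o - 3)*(o + 3)*(o - 4)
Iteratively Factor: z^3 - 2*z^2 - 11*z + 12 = (z - 4)*(z^2 + 2*z - 3) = (z - 4)*(z - 1)*(z + 3)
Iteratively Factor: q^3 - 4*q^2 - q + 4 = (q - 1)*(q^2 - 3*q - 4) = (q - 4)*(q - 1)*(q + 1)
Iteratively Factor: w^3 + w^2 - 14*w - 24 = (w - 4)*(w^2 + 5*w + 6) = (w - 4)*(w + 3)*(w + 2)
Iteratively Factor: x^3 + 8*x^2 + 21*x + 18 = (x + 3)*(x^2 + 5*x + 6) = (x + 3)^2*(x + 2)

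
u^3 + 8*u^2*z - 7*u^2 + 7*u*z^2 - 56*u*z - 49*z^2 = (u - 7)*(u + z)*(u + 7*z)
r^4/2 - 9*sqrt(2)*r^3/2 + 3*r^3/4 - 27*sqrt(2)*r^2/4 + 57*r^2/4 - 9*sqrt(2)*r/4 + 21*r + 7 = (r/2 + 1/2)*(r + 1/2)*(r - 7*sqrt(2))*(r - 2*sqrt(2))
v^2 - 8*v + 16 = (v - 4)^2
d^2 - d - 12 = (d - 4)*(d + 3)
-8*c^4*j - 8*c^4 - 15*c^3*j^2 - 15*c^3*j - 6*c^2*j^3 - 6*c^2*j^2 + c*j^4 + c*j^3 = (-8*c + j)*(c + j)^2*(c*j + c)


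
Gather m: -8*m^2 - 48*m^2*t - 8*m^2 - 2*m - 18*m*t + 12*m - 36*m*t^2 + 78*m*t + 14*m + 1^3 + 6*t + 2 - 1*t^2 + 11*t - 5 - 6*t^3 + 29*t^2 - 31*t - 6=m^2*(-48*t - 16) + m*(-36*t^2 + 60*t + 24) - 6*t^3 + 28*t^2 - 14*t - 8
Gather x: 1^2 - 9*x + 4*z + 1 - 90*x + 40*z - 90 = -99*x + 44*z - 88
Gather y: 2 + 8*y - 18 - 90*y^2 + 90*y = -90*y^2 + 98*y - 16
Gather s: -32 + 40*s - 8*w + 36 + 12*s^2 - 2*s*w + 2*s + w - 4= 12*s^2 + s*(42 - 2*w) - 7*w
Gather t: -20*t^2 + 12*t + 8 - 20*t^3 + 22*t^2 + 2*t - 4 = -20*t^3 + 2*t^2 + 14*t + 4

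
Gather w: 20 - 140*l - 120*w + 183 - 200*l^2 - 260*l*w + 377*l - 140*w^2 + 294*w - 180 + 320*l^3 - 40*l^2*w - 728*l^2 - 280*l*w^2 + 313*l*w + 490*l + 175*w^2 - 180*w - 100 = 320*l^3 - 928*l^2 + 727*l + w^2*(35 - 280*l) + w*(-40*l^2 + 53*l - 6) - 77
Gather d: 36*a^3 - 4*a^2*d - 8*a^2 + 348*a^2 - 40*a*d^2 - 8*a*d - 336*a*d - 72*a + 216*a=36*a^3 + 340*a^2 - 40*a*d^2 + 144*a + d*(-4*a^2 - 344*a)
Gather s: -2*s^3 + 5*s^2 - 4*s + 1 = -2*s^3 + 5*s^2 - 4*s + 1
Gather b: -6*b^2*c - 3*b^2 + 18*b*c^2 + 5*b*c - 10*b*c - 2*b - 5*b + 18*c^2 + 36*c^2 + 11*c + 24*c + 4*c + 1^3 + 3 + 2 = b^2*(-6*c - 3) + b*(18*c^2 - 5*c - 7) + 54*c^2 + 39*c + 6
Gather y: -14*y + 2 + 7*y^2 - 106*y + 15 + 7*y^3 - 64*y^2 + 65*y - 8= 7*y^3 - 57*y^2 - 55*y + 9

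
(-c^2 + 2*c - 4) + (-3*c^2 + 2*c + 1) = -4*c^2 + 4*c - 3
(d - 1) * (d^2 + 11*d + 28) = d^3 + 10*d^2 + 17*d - 28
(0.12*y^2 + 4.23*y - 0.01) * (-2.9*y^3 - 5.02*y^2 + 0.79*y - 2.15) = -0.348*y^5 - 12.8694*y^4 - 21.1108*y^3 + 3.1339*y^2 - 9.1024*y + 0.0215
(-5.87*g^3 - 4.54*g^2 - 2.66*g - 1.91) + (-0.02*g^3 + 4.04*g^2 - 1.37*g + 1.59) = -5.89*g^3 - 0.5*g^2 - 4.03*g - 0.32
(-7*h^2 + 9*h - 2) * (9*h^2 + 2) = -63*h^4 + 81*h^3 - 32*h^2 + 18*h - 4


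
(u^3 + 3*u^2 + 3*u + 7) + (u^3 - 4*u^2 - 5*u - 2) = 2*u^3 - u^2 - 2*u + 5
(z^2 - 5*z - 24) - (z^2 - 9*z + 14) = 4*z - 38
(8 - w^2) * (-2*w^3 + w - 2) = 2*w^5 - 17*w^3 + 2*w^2 + 8*w - 16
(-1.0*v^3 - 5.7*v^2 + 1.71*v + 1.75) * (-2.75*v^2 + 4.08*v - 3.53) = 2.75*v^5 + 11.595*v^4 - 24.4285*v^3 + 22.2853*v^2 + 1.1037*v - 6.1775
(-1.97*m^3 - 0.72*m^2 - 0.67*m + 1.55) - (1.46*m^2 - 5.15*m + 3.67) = -1.97*m^3 - 2.18*m^2 + 4.48*m - 2.12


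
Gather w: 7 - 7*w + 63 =70 - 7*w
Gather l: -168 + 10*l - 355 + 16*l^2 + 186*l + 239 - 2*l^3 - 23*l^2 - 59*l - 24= -2*l^3 - 7*l^2 + 137*l - 308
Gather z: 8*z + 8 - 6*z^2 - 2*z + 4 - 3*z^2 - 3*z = -9*z^2 + 3*z + 12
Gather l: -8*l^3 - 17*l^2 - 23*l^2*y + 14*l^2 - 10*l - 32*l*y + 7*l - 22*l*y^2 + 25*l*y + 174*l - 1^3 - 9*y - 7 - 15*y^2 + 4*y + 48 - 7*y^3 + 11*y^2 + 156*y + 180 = -8*l^3 + l^2*(-23*y - 3) + l*(-22*y^2 - 7*y + 171) - 7*y^3 - 4*y^2 + 151*y + 220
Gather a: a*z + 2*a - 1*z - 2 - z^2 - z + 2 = a*(z + 2) - z^2 - 2*z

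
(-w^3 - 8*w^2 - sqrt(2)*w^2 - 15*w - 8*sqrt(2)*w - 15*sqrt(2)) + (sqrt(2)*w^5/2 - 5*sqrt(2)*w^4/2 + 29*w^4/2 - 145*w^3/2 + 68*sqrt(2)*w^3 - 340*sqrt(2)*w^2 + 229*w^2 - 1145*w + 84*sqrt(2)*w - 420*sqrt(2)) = sqrt(2)*w^5/2 - 5*sqrt(2)*w^4/2 + 29*w^4/2 - 147*w^3/2 + 68*sqrt(2)*w^3 - 341*sqrt(2)*w^2 + 221*w^2 - 1160*w + 76*sqrt(2)*w - 435*sqrt(2)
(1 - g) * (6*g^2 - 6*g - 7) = -6*g^3 + 12*g^2 + g - 7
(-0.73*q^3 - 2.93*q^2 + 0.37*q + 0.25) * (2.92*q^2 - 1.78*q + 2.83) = -2.1316*q^5 - 7.2562*q^4 + 4.2299*q^3 - 8.2205*q^2 + 0.6021*q + 0.7075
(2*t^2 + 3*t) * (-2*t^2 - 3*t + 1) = -4*t^4 - 12*t^3 - 7*t^2 + 3*t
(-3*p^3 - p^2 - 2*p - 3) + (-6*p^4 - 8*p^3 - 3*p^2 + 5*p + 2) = -6*p^4 - 11*p^3 - 4*p^2 + 3*p - 1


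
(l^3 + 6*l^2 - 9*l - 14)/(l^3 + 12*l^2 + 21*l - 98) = (l + 1)/(l + 7)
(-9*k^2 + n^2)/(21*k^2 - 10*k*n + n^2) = (-3*k - n)/(7*k - n)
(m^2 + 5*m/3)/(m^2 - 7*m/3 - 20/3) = m/(m - 4)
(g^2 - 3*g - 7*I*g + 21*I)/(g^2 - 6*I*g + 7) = (g - 3)/(g + I)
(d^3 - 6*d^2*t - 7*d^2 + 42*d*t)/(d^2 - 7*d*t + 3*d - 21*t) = d*(d^2 - 6*d*t - 7*d + 42*t)/(d^2 - 7*d*t + 3*d - 21*t)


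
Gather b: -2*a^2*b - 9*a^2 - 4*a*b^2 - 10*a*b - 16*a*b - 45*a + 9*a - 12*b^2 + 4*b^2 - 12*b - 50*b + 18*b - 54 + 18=-9*a^2 - 36*a + b^2*(-4*a - 8) + b*(-2*a^2 - 26*a - 44) - 36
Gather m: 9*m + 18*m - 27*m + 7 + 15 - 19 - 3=0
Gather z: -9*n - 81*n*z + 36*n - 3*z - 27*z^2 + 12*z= 27*n - 27*z^2 + z*(9 - 81*n)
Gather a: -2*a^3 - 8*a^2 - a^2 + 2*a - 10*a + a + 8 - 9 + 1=-2*a^3 - 9*a^2 - 7*a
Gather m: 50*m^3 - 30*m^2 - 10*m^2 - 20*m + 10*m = 50*m^3 - 40*m^2 - 10*m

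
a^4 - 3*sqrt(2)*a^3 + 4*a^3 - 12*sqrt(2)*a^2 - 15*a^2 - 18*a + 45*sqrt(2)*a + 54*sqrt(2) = (a - 3)*(a + 1)*(a + 6)*(a - 3*sqrt(2))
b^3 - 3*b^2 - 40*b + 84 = (b - 7)*(b - 2)*(b + 6)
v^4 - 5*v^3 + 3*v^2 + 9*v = v*(v - 3)^2*(v + 1)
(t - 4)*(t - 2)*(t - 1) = t^3 - 7*t^2 + 14*t - 8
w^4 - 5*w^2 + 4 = (w - 2)*(w - 1)*(w + 1)*(w + 2)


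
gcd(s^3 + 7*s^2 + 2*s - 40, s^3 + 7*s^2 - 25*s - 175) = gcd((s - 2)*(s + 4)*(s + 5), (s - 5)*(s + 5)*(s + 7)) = s + 5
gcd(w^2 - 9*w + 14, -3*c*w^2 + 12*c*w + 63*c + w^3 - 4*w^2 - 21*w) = w - 7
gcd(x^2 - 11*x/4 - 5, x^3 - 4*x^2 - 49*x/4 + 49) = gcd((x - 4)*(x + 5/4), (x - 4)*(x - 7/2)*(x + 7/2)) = x - 4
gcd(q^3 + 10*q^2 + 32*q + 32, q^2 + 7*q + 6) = 1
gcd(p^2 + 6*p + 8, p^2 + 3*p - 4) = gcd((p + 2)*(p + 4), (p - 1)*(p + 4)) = p + 4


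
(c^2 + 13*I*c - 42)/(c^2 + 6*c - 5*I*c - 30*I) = (c^2 + 13*I*c - 42)/(c^2 + c*(6 - 5*I) - 30*I)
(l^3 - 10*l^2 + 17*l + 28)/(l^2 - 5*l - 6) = (l^2 - 11*l + 28)/(l - 6)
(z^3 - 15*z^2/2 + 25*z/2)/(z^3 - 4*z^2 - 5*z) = (z - 5/2)/(z + 1)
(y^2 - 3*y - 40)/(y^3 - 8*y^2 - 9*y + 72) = (y + 5)/(y^2 - 9)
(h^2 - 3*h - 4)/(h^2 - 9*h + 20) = (h + 1)/(h - 5)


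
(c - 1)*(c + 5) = c^2 + 4*c - 5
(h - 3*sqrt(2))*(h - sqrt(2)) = h^2 - 4*sqrt(2)*h + 6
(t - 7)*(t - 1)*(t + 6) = t^3 - 2*t^2 - 41*t + 42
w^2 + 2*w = w*(w + 2)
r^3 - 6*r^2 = r^2*(r - 6)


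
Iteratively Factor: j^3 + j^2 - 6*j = (j)*(j^2 + j - 6) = j*(j - 2)*(j + 3)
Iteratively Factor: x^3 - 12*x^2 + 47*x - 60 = (x - 5)*(x^2 - 7*x + 12) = (x - 5)*(x - 3)*(x - 4)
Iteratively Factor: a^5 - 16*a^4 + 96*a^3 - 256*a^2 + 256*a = (a - 4)*(a^4 - 12*a^3 + 48*a^2 - 64*a) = (a - 4)^2*(a^3 - 8*a^2 + 16*a) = (a - 4)^3*(a^2 - 4*a) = (a - 4)^4*(a)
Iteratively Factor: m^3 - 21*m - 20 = (m - 5)*(m^2 + 5*m + 4) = (m - 5)*(m + 1)*(m + 4)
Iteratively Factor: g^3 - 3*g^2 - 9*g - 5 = (g + 1)*(g^2 - 4*g - 5) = (g + 1)^2*(g - 5)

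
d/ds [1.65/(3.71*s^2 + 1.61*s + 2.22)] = (-12.243*s - 2.6565)/(3.71*s^2 + 1.61*s + 2.22)^2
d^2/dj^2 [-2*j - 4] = 0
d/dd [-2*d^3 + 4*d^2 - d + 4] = -6*d^2 + 8*d - 1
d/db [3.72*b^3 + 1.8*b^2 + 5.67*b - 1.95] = 11.16*b^2 + 3.6*b + 5.67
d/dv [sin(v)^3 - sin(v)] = (3*sin(v)^2 - 1)*cos(v)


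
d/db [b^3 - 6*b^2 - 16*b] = 3*b^2 - 12*b - 16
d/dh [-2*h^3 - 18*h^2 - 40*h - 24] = -6*h^2 - 36*h - 40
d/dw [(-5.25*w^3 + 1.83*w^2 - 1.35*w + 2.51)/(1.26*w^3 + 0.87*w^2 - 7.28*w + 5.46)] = (3.5527136788005e-15*w^5 - 6.8733*w^4 + 79.842*w^3 - 107.6307*w^2 + 15.6162*w + 10.9018)/(1.5876*w^6 + 2.1924*w^5 - 17.5887*w^4 + 1.092*w^3 + 62.4988*w^2 - 79.4976*w + 29.8116)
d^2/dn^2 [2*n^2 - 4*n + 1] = 4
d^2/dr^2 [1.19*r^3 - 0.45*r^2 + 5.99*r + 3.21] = 7.14*r - 0.9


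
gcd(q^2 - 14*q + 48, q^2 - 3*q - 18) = q - 6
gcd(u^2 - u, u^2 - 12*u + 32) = 1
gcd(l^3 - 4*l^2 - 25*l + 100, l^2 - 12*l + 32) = l - 4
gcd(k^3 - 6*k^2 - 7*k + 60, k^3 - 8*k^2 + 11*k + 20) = k^2 - 9*k + 20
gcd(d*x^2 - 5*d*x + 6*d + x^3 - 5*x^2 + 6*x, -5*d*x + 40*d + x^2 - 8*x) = 1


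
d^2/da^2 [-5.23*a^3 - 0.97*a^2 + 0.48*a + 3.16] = -31.38*a - 1.94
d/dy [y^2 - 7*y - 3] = 2*y - 7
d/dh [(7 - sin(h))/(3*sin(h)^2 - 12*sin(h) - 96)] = (sin(h)^2 - 14*sin(h) + 60)*cos(h)/(3*(sin(h) - 8)^2*(sin(h) + 4)^2)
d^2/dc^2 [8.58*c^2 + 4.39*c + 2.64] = 17.1600000000000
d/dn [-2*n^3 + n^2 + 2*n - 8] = -6*n^2 + 2*n + 2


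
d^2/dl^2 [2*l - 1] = 0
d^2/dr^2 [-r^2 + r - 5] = -2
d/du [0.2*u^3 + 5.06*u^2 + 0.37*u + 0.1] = 0.6*u^2 + 10.12*u + 0.37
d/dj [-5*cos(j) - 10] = 5*sin(j)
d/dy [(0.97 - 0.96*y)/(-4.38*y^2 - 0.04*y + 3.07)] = (-4.2048*y^2 + 8.4972*y - 2.9084)/(19.1844*y^4 + 0.3504*y^3 - 26.8916*y^2 - 0.2456*y + 9.4249)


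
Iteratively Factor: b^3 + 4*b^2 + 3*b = (b)*(b^2 + 4*b + 3) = b*(b + 1)*(b + 3)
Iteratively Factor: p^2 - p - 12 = (p + 3)*(p - 4)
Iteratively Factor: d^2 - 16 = (d + 4)*(d - 4)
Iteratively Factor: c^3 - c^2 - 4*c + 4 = (c + 2)*(c^2 - 3*c + 2) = (c - 2)*(c + 2)*(c - 1)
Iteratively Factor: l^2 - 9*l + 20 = (l - 5)*(l - 4)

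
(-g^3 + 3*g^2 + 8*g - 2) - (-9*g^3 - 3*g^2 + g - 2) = 8*g^3 + 6*g^2 + 7*g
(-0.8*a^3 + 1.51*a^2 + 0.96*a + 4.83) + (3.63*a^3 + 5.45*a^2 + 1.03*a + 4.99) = 2.83*a^3 + 6.96*a^2 + 1.99*a + 9.82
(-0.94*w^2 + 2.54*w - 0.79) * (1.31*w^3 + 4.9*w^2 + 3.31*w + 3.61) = -1.2314*w^5 - 1.2786*w^4 + 8.2997*w^3 + 1.143*w^2 + 6.5545*w - 2.8519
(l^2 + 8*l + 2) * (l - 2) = l^3 + 6*l^2 - 14*l - 4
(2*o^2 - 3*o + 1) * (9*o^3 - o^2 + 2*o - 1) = 18*o^5 - 29*o^4 + 16*o^3 - 9*o^2 + 5*o - 1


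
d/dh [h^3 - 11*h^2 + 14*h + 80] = 3*h^2 - 22*h + 14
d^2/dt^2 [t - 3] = 0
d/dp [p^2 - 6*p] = 2*p - 6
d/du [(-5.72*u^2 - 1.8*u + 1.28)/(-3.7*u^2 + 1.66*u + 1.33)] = (-16.1552*u^2 - 5.7432*u - 4.5188)/(13.69*u^4 - 12.284*u^3 - 7.0864*u^2 + 4.4156*u + 1.7689)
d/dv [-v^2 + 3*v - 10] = 3 - 2*v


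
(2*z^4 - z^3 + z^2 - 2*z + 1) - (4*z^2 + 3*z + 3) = 2*z^4 - z^3 - 3*z^2 - 5*z - 2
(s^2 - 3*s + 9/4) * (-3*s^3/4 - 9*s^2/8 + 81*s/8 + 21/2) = -3*s^5/4 + 9*s^4/8 + 189*s^3/16 - 717*s^2/32 - 279*s/32 + 189/8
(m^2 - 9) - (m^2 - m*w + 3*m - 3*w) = m*w - 3*m + 3*w - 9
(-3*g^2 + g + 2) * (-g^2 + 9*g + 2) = 3*g^4 - 28*g^3 + g^2 + 20*g + 4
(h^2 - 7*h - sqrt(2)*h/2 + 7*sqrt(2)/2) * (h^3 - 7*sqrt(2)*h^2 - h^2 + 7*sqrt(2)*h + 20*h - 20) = h^5 - 15*sqrt(2)*h^4/2 - 8*h^4 + 34*h^3 + 60*sqrt(2)*h^3 - 216*h^2 - 125*sqrt(2)*h^2/2 + 80*sqrt(2)*h + 189*h - 70*sqrt(2)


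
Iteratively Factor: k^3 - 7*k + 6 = (k + 3)*(k^2 - 3*k + 2) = (k - 2)*(k + 3)*(k - 1)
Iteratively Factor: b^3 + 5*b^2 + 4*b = (b)*(b^2 + 5*b + 4) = b*(b + 4)*(b + 1)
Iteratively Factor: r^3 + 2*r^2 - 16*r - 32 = (r + 4)*(r^2 - 2*r - 8) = (r - 4)*(r + 4)*(r + 2)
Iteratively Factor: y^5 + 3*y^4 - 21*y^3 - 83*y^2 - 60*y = (y - 5)*(y^4 + 8*y^3 + 19*y^2 + 12*y) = (y - 5)*(y + 4)*(y^3 + 4*y^2 + 3*y) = y*(y - 5)*(y + 4)*(y^2 + 4*y + 3) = y*(y - 5)*(y + 3)*(y + 4)*(y + 1)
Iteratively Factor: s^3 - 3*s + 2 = (s - 1)*(s^2 + s - 2) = (s - 1)*(s + 2)*(s - 1)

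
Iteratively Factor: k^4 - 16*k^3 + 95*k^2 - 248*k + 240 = (k - 5)*(k^3 - 11*k^2 + 40*k - 48) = (k - 5)*(k - 3)*(k^2 - 8*k + 16) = (k - 5)*(k - 4)*(k - 3)*(k - 4)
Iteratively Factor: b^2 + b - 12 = (b - 3)*(b + 4)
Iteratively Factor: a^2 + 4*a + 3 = (a + 3)*(a + 1)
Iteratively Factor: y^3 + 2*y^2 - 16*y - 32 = (y - 4)*(y^2 + 6*y + 8) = (y - 4)*(y + 2)*(y + 4)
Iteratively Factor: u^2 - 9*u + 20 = (u - 5)*(u - 4)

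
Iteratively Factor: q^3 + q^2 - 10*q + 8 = (q - 2)*(q^2 + 3*q - 4) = (q - 2)*(q - 1)*(q + 4)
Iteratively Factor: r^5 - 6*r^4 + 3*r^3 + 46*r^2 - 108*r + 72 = (r - 2)*(r^4 - 4*r^3 - 5*r^2 + 36*r - 36) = (r - 2)^2*(r^3 - 2*r^2 - 9*r + 18) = (r - 2)^2*(r + 3)*(r^2 - 5*r + 6) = (r - 2)^3*(r + 3)*(r - 3)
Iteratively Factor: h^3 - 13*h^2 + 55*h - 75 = (h - 5)*(h^2 - 8*h + 15) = (h - 5)^2*(h - 3)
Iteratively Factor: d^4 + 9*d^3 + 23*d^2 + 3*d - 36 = (d + 4)*(d^3 + 5*d^2 + 3*d - 9) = (d - 1)*(d + 4)*(d^2 + 6*d + 9) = (d - 1)*(d + 3)*(d + 4)*(d + 3)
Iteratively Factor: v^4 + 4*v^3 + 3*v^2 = (v)*(v^3 + 4*v^2 + 3*v) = v*(v + 3)*(v^2 + v) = v*(v + 1)*(v + 3)*(v)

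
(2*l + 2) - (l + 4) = l - 2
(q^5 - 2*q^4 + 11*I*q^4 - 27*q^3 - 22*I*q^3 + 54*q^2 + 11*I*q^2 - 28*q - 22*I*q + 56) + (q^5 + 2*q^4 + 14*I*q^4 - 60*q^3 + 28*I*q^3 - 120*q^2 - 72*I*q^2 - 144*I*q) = 2*q^5 + 25*I*q^4 - 87*q^3 + 6*I*q^3 - 66*q^2 - 61*I*q^2 - 28*q - 166*I*q + 56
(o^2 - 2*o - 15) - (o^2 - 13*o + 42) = 11*o - 57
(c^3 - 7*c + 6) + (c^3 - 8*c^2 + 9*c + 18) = 2*c^3 - 8*c^2 + 2*c + 24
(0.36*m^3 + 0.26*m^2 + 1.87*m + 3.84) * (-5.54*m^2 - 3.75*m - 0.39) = -1.9944*m^5 - 2.7904*m^4 - 11.4752*m^3 - 28.3875*m^2 - 15.1293*m - 1.4976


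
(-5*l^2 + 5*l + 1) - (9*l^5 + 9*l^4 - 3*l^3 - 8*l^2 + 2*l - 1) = -9*l^5 - 9*l^4 + 3*l^3 + 3*l^2 + 3*l + 2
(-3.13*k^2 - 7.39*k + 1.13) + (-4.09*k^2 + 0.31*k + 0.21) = -7.22*k^2 - 7.08*k + 1.34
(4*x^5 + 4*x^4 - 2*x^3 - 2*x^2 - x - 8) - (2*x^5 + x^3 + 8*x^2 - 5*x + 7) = 2*x^5 + 4*x^4 - 3*x^3 - 10*x^2 + 4*x - 15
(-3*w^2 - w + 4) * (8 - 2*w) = 6*w^3 - 22*w^2 - 16*w + 32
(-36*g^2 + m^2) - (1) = -36*g^2 + m^2 - 1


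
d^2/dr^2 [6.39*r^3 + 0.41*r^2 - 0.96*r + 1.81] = 38.34*r + 0.82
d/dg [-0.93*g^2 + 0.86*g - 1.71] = 0.86 - 1.86*g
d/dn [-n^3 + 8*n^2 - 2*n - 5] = -3*n^2 + 16*n - 2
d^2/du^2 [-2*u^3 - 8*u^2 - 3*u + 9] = -12*u - 16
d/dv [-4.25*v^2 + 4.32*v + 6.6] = 4.32 - 8.5*v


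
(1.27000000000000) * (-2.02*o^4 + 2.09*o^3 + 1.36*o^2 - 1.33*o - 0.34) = -2.5654*o^4 + 2.6543*o^3 + 1.7272*o^2 - 1.6891*o - 0.4318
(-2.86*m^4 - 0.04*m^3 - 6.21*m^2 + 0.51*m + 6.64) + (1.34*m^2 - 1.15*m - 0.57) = -2.86*m^4 - 0.04*m^3 - 4.87*m^2 - 0.64*m + 6.07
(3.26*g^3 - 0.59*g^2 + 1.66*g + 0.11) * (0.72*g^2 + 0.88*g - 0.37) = 2.3472*g^5 + 2.444*g^4 - 0.5302*g^3 + 1.7583*g^2 - 0.5174*g - 0.0407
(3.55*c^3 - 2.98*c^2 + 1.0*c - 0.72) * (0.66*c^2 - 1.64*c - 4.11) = 2.343*c^5 - 7.7888*c^4 - 9.0433*c^3 + 10.1326*c^2 - 2.9292*c + 2.9592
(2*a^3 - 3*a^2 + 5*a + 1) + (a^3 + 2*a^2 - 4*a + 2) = 3*a^3 - a^2 + a + 3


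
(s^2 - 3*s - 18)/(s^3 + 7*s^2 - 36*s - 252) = (s + 3)/(s^2 + 13*s + 42)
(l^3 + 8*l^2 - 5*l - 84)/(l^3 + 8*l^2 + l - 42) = (l^2 + l - 12)/(l^2 + l - 6)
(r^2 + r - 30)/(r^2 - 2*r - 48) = (r - 5)/(r - 8)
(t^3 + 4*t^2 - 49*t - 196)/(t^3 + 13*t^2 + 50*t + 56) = (t - 7)/(t + 2)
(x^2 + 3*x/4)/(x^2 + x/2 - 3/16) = 4*x/(4*x - 1)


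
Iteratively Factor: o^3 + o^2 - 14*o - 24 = (o + 3)*(o^2 - 2*o - 8) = (o + 2)*(o + 3)*(o - 4)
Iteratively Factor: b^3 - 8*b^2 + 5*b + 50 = (b - 5)*(b^2 - 3*b - 10) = (b - 5)*(b + 2)*(b - 5)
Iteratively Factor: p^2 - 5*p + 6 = (p - 3)*(p - 2)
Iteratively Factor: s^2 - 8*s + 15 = (s - 5)*(s - 3)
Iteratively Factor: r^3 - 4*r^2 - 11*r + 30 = (r - 2)*(r^2 - 2*r - 15) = (r - 2)*(r + 3)*(r - 5)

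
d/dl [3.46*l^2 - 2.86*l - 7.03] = 6.92*l - 2.86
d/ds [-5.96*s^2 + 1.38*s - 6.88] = 1.38 - 11.92*s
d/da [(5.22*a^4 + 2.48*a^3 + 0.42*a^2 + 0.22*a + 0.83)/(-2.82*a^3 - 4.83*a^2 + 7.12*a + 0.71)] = (-14.7204*a^6 - 50.4252*a^5 + 100.7052*a^4 + 51.3808*a^3 + 16.3572*a^2 + 8.6142*a - 5.7534)/(7.9524*a^6 + 27.2412*a^5 - 16.8279*a^4 - 72.7836*a^3 + 43.8358*a^2 + 10.1104*a + 0.5041)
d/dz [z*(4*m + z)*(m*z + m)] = m*(8*m*z + 4*m + 3*z^2 + 2*z)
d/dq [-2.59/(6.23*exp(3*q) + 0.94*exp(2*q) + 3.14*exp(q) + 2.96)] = (48.4071*exp(2*q) + 4.8692*exp(q) + 8.1326)*exp(q)/(6.23*exp(3*q) + 0.94*exp(2*q) + 3.14*exp(q) + 2.96)^2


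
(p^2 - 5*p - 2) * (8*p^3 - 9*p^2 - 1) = 8*p^5 - 49*p^4 + 29*p^3 + 17*p^2 + 5*p + 2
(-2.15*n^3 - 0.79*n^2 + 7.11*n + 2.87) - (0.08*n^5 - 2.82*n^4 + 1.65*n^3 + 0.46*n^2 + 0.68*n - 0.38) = -0.08*n^5 + 2.82*n^4 - 3.8*n^3 - 1.25*n^2 + 6.43*n + 3.25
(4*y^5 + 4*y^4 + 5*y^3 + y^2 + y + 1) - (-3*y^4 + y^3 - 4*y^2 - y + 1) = 4*y^5 + 7*y^4 + 4*y^3 + 5*y^2 + 2*y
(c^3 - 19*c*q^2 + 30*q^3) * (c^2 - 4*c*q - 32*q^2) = c^5 - 4*c^4*q - 51*c^3*q^2 + 106*c^2*q^3 + 488*c*q^4 - 960*q^5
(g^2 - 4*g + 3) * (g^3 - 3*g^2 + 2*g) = g^5 - 7*g^4 + 17*g^3 - 17*g^2 + 6*g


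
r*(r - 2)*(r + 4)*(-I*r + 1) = -I*r^4 + r^3 - 2*I*r^3 + 2*r^2 + 8*I*r^2 - 8*r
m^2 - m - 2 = (m - 2)*(m + 1)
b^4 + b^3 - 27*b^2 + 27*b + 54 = (b - 3)^2*(b + 1)*(b + 6)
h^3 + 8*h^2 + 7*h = h*(h + 1)*(h + 7)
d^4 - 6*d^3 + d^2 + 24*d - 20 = (d - 5)*(d - 2)*(d - 1)*(d + 2)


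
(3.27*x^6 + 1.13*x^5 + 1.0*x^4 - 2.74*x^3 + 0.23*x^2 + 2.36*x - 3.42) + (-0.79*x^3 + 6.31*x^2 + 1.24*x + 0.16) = 3.27*x^6 + 1.13*x^5 + 1.0*x^4 - 3.53*x^3 + 6.54*x^2 + 3.6*x - 3.26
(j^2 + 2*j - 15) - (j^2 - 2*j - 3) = 4*j - 12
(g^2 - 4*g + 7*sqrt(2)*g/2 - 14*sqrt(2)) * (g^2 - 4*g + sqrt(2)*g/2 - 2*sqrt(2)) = g^4 - 8*g^3 + 4*sqrt(2)*g^3 - 32*sqrt(2)*g^2 + 39*g^2/2 - 28*g + 64*sqrt(2)*g + 56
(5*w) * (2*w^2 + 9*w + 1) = 10*w^3 + 45*w^2 + 5*w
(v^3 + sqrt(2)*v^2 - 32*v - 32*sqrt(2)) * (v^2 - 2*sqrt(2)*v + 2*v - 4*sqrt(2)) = v^5 - sqrt(2)*v^4 + 2*v^4 - 36*v^3 - 2*sqrt(2)*v^3 - 72*v^2 + 32*sqrt(2)*v^2 + 64*sqrt(2)*v + 128*v + 256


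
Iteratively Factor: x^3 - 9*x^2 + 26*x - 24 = (x - 3)*(x^2 - 6*x + 8) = (x - 4)*(x - 3)*(x - 2)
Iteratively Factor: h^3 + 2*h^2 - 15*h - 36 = (h + 3)*(h^2 - h - 12) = (h + 3)^2*(h - 4)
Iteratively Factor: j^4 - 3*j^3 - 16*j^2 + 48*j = (j - 4)*(j^3 + j^2 - 12*j) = j*(j - 4)*(j^2 + j - 12) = j*(j - 4)*(j - 3)*(j + 4)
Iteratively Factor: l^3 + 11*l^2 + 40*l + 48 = (l + 3)*(l^2 + 8*l + 16) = (l + 3)*(l + 4)*(l + 4)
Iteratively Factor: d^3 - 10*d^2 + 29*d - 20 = (d - 4)*(d^2 - 6*d + 5) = (d - 4)*(d - 1)*(d - 5)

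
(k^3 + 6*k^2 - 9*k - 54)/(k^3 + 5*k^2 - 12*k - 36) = (k + 3)/(k + 2)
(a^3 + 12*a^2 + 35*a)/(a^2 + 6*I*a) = (a^2 + 12*a + 35)/(a + 6*I)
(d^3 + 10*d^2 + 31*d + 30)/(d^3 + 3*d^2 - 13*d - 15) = (d^2 + 5*d + 6)/(d^2 - 2*d - 3)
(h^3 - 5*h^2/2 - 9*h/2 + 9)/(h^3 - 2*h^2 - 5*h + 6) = (h - 3/2)/(h - 1)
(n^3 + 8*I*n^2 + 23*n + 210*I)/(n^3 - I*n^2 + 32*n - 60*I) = (n + 7*I)/(n - 2*I)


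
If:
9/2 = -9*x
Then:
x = -1/2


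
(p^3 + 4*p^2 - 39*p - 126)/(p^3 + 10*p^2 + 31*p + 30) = (p^2 + p - 42)/(p^2 + 7*p + 10)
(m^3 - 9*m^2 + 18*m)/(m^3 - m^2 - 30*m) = (m - 3)/(m + 5)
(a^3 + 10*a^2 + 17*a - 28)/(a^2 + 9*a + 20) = (a^2 + 6*a - 7)/(a + 5)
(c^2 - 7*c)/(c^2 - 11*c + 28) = c/(c - 4)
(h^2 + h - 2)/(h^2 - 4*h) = (h^2 + h - 2)/(h*(h - 4))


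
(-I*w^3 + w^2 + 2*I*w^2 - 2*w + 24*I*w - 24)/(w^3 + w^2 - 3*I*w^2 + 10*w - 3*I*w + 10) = (-I*w^3 + w^2*(1 + 2*I) + w*(-2 + 24*I) - 24)/(w^3 + w^2*(1 - 3*I) + w*(10 - 3*I) + 10)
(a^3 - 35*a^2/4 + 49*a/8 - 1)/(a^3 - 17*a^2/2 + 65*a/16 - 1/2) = 2*(2*a - 1)/(4*a - 1)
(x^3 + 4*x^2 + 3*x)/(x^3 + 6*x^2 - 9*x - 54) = x*(x + 1)/(x^2 + 3*x - 18)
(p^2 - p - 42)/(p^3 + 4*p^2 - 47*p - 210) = 1/(p + 5)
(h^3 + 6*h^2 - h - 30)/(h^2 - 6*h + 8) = (h^2 + 8*h + 15)/(h - 4)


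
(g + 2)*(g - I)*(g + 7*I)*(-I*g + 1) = -I*g^4 + 7*g^3 - 2*I*g^3 + 14*g^2 - I*g^2 + 7*g - 2*I*g + 14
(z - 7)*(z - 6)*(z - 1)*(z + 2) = z^4 - 12*z^3 + 27*z^2 + 68*z - 84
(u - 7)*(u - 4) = u^2 - 11*u + 28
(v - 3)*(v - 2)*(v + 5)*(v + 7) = v^4 + 7*v^3 - 19*v^2 - 103*v + 210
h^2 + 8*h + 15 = (h + 3)*(h + 5)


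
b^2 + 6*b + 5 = (b + 1)*(b + 5)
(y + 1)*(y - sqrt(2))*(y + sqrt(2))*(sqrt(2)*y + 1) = sqrt(2)*y^4 + y^3 + sqrt(2)*y^3 - 2*sqrt(2)*y^2 + y^2 - 2*sqrt(2)*y - 2*y - 2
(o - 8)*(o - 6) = o^2 - 14*o + 48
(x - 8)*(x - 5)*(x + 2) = x^3 - 11*x^2 + 14*x + 80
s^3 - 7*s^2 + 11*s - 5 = (s - 5)*(s - 1)^2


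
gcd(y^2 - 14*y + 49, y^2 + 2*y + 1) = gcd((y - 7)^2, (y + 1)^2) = 1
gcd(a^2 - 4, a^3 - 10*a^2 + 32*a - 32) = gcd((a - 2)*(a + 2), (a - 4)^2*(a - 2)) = a - 2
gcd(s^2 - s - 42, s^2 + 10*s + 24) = s + 6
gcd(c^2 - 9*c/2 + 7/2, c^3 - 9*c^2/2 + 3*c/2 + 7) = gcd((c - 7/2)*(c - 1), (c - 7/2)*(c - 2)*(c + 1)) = c - 7/2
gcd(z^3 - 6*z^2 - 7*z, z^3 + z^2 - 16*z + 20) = 1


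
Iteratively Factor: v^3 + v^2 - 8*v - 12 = (v + 2)*(v^2 - v - 6) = (v + 2)^2*(v - 3)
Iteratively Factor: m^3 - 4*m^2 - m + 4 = (m - 4)*(m^2 - 1) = (m - 4)*(m + 1)*(m - 1)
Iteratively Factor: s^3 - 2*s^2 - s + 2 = (s + 1)*(s^2 - 3*s + 2) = (s - 2)*(s + 1)*(s - 1)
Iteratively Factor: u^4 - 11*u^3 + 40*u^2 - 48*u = (u - 4)*(u^3 - 7*u^2 + 12*u) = u*(u - 4)*(u^2 - 7*u + 12) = u*(u - 4)^2*(u - 3)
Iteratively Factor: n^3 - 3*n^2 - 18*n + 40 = (n - 5)*(n^2 + 2*n - 8) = (n - 5)*(n + 4)*(n - 2)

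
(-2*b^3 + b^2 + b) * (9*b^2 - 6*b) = -18*b^5 + 21*b^4 + 3*b^3 - 6*b^2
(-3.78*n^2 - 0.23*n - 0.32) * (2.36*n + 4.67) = -8.9208*n^3 - 18.1954*n^2 - 1.8293*n - 1.4944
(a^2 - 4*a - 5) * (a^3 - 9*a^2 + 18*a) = a^5 - 13*a^4 + 49*a^3 - 27*a^2 - 90*a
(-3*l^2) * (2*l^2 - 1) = -6*l^4 + 3*l^2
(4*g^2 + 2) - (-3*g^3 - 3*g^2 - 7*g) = 3*g^3 + 7*g^2 + 7*g + 2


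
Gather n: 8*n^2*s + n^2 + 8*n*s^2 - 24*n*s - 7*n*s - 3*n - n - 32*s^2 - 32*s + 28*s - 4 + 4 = n^2*(8*s + 1) + n*(8*s^2 - 31*s - 4) - 32*s^2 - 4*s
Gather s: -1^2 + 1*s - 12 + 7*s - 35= 8*s - 48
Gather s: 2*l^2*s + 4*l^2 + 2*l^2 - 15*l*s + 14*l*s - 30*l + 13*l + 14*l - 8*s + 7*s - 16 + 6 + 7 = 6*l^2 - 3*l + s*(2*l^2 - l - 1) - 3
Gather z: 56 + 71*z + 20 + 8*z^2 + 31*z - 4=8*z^2 + 102*z + 72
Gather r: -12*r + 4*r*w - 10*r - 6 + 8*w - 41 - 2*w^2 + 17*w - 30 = r*(4*w - 22) - 2*w^2 + 25*w - 77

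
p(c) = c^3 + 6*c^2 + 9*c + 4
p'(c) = 3*c^2 + 12*c + 9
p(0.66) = 12.84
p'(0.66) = 18.23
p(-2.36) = 3.03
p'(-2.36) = -2.61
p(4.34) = 237.82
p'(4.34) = 117.59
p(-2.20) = 2.59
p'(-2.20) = -2.88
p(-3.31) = 3.68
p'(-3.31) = 2.15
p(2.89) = 104.26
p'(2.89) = 68.74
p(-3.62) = 2.61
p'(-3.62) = 4.87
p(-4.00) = 0.00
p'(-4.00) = 9.00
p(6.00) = 490.00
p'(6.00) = 189.00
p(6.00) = 490.00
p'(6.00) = 189.00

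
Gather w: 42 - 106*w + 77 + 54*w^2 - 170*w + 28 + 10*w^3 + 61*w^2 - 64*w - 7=10*w^3 + 115*w^2 - 340*w + 140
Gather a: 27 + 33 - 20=40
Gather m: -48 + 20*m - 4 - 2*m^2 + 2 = -2*m^2 + 20*m - 50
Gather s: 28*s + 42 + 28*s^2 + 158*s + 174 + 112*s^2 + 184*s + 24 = 140*s^2 + 370*s + 240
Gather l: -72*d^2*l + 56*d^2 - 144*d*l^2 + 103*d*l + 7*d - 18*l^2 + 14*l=56*d^2 + 7*d + l^2*(-144*d - 18) + l*(-72*d^2 + 103*d + 14)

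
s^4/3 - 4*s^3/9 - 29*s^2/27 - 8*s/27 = s*(s/3 + 1/3)*(s - 8/3)*(s + 1/3)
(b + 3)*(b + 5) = b^2 + 8*b + 15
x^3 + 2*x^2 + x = x*(x + 1)^2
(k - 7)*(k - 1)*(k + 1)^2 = k^4 - 6*k^3 - 8*k^2 + 6*k + 7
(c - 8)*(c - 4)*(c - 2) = c^3 - 14*c^2 + 56*c - 64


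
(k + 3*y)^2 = k^2 + 6*k*y + 9*y^2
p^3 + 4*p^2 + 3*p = p*(p + 1)*(p + 3)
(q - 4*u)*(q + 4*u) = q^2 - 16*u^2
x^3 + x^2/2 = x^2*(x + 1/2)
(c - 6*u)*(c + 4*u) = c^2 - 2*c*u - 24*u^2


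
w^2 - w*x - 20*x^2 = (w - 5*x)*(w + 4*x)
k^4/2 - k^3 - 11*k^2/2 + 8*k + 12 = (k/2 + sqrt(2))*(k - 3)*(k + 1)*(k - 2*sqrt(2))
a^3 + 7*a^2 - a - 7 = (a - 1)*(a + 1)*(a + 7)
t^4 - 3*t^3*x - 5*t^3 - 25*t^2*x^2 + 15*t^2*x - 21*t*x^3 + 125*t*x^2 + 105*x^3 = (t - 5)*(t - 7*x)*(t + x)*(t + 3*x)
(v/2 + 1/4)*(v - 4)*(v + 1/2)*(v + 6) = v^4/2 + 3*v^3/2 - 87*v^2/8 - 47*v/4 - 3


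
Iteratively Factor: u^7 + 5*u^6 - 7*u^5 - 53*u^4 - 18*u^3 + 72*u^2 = (u - 1)*(u^6 + 6*u^5 - u^4 - 54*u^3 - 72*u^2) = (u - 1)*(u + 4)*(u^5 + 2*u^4 - 9*u^3 - 18*u^2) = u*(u - 1)*(u + 4)*(u^4 + 2*u^3 - 9*u^2 - 18*u) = u*(u - 1)*(u + 3)*(u + 4)*(u^3 - u^2 - 6*u) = u^2*(u - 1)*(u + 3)*(u + 4)*(u^2 - u - 6) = u^2*(u - 1)*(u + 2)*(u + 3)*(u + 4)*(u - 3)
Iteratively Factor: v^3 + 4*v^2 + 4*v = (v + 2)*(v^2 + 2*v) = v*(v + 2)*(v + 2)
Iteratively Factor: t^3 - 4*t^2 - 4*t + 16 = (t - 2)*(t^2 - 2*t - 8) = (t - 2)*(t + 2)*(t - 4)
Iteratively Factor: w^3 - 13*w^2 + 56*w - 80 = (w - 4)*(w^2 - 9*w + 20) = (w - 4)^2*(w - 5)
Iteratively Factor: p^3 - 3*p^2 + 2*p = (p - 2)*(p^2 - p) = p*(p - 2)*(p - 1)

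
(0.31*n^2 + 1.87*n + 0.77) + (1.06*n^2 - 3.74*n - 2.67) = 1.37*n^2 - 1.87*n - 1.9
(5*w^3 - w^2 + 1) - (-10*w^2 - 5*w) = 5*w^3 + 9*w^2 + 5*w + 1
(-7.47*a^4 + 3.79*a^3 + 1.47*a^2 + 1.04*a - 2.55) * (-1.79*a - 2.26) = 13.3713*a^5 + 10.0981*a^4 - 11.1967*a^3 - 5.1838*a^2 + 2.2141*a + 5.763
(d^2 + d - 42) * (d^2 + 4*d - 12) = d^4 + 5*d^3 - 50*d^2 - 180*d + 504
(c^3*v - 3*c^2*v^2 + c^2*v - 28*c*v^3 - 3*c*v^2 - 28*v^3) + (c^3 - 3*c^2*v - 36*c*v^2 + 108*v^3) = c^3*v + c^3 - 3*c^2*v^2 - 2*c^2*v - 28*c*v^3 - 39*c*v^2 + 80*v^3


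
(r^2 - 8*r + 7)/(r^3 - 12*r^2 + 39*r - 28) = 1/(r - 4)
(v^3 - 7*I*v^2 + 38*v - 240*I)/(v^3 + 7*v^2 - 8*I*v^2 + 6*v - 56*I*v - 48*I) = (v^2 + I*v + 30)/(v^2 + 7*v + 6)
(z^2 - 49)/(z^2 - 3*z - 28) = (z + 7)/(z + 4)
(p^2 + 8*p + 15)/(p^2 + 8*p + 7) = (p^2 + 8*p + 15)/(p^2 + 8*p + 7)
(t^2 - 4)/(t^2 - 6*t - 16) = (t - 2)/(t - 8)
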